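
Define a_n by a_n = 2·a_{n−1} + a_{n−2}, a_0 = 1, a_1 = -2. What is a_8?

With companion matrix B = [[2, 1], [1, 0]], [a_n, a_{n−1}]ᵀ = B·[a_{n−1}, a_{n−2}]ᵀ, so [a_8, a_7]ᵀ = B^7·[a_1, a_0]ᵀ.
B^7 = [[408, 169], [169, 70]], giving [a_8, a_7]ᵀ = [[-647], [-268]].

-647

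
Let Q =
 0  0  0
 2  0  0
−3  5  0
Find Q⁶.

[[0, 0, 0], [0, 0, 0], [0, 0, 0]]

Q is strictly triangular, hence nilpotent: Q³ = 0, so Q⁶ = 0.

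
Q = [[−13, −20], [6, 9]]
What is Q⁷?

tr Q = −4 and det Q = 3, so the characteristic polynomial is λ² − (−4)λ + (3) with roots −3 and −1.
Eigenvectors give P = [[−2, −5], [1, 3]] with P⁻¹ = [[−3, −5], [1, 2]], and Q = P·diag(−3, −1)·P⁻¹.
Then Q⁷ = P·diag(−2187, −1)·P⁻¹ = [[4374, 5], [−2187, −3]] · [[−3, −5], [1, 2]] = [[−13117, −21860], [6558, 10929]].

[[−13117, −21860], [6558, 10929]]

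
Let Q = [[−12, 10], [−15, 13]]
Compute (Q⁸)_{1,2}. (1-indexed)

tr Q = 1 and det Q = −6, so the characteristic polynomial is λ² − (1)λ + (−6) with roots −2 and 3.
Eigenvectors give P = [[1, −2], [1, −3]] with P⁻¹ = [[3, −2], [1, −1]], and Q = P·diag(−2, 3)·P⁻¹.
Then Q⁸ = P·diag(256, 6561)·P⁻¹ = [[256, −13122], [256, −19683]] · [[3, −2], [1, −1]] = [[−12354, 12610], [−18915, 19171]].

12610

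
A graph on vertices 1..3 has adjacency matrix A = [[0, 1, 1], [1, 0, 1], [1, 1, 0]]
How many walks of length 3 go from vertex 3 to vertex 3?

2

The number of length-3 walks from vertex 3 to vertex 3 is entry (3,3) of A^3, where A is the adjacency matrix.
A^2 = [[2, 1, 1], [1, 2, 1], [1, 1, 2]]
A^3 = [[2, 3, 3], [3, 2, 3], [3, 3, 2]]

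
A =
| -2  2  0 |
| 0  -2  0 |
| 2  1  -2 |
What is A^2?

[[4, -8, 0], [0, 4, 0], [-8, 0, 4]]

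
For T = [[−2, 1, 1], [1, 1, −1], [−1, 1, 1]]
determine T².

[[4, 0, −2], [0, 1, −1], [2, 1, −1]]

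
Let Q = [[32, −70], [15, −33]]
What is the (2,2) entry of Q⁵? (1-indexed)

−1893

tr Q = −1 and det Q = −6, so the characteristic polynomial is λ² − (−1)λ + (−6) with roots −3 and 2.
Eigenvectors give P = [[2, 7], [1, 3]] with P⁻¹ = [[−3, 7], [1, −2]], and Q = P·diag(−3, 2)·P⁻¹.
Then Q⁵ = P·diag(−243, 32)·P⁻¹ = [[−486, 224], [−243, 96]] · [[−3, 7], [1, −2]] = [[1682, −3850], [825, −1893]].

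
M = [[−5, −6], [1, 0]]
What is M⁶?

[[2059, 3990], [−665, −1266]]

tr M = −5 and det M = 6, so the characteristic polynomial is λ² − (−5)λ + (6) with roots −3 and −2.
Eigenvectors give P = [[3, −2], [−1, 1]] with P⁻¹ = [[1, 2], [1, 3]], and M = P·diag(−3, −2)·P⁻¹.
Then M⁶ = P·diag(729, 64)·P⁻¹ = [[2187, −128], [−729, 64]] · [[1, 2], [1, 3]] = [[2059, 3990], [−665, −1266]].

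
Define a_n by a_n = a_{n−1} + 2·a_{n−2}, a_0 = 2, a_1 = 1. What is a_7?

127

With companion matrix Q = [[1, 2], [1, 0]], [a_n, a_{n−1}]ᵀ = Q·[a_{n−1}, a_{n−2}]ᵀ, so [a_7, a_6]ᵀ = Q^6·[a_1, a_0]ᵀ.
Q^6 = [[43, 42], [21, 22]], giving [a_7, a_6]ᵀ = [[127], [65]].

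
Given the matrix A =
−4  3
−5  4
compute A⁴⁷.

A² = I (check: tr A = 0 and det A = −1), so A⁴⁷ = A since 47 is odd.

[[−4, 3], [−5, 4]]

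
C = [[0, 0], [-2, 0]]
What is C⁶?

C is strictly triangular, hence nilpotent: C² = 0, so C⁶ = 0.

[[0, 0], [0, 0]]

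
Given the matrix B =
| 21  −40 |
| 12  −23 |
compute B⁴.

tr B = −2 and det B = −3, so the characteristic polynomial is λ² − (−2)λ + (−3) with roots 1 and −3.
Eigenvectors give P = [[−2, 5], [−1, 3]] with P⁻¹ = [[−3, 5], [−1, 2]], and B = P·diag(1, −3)·P⁻¹.
Then B⁴ = P·diag(1, 81)·P⁻¹ = [[−2, 405], [−1, 243]] · [[−3, 5], [−1, 2]] = [[−399, 800], [−240, 481]].

[[−399, 800], [−240, 481]]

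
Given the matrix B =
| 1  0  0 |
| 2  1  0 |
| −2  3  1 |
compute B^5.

[[1, 0, 0], [10, 1, 0], [50, 15, 1]]

B = I + N where N = [[0, 0, 0], [2, 0, 0], [−2, 3, 0]] is strictly lower-triangular, so N^3 = 0.
(I + N)^5 = I + 5·N + 10·N^2 = [[1, 0, 0], [10, 1, 0], [50, 15, 1]].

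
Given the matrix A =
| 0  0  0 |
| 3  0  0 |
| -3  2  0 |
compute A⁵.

[[0, 0, 0], [0, 0, 0], [0, 0, 0]]

A is strictly triangular, hence nilpotent: A³ = 0, so A⁵ = 0.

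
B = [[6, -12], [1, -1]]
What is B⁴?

[[276, -780], [65, -179]]

tr B = 5 and det B = 6, so the characteristic polynomial is λ² − (5)λ + (6) with roots 2 and 3.
Eigenvectors give P = [[3, 4], [1, 1]] with P⁻¹ = [[-1, 4], [1, -3]], and B = P·diag(2, 3)·P⁻¹.
Then B⁴ = P·diag(16, 81)·P⁻¹ = [[48, 324], [16, 81]] · [[-1, 4], [1, -3]] = [[276, -780], [65, -179]].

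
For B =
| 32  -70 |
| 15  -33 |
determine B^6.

[[-3926, 9310], [-1995, 4719]]

tr B = -1 and det B = -6, so the characteristic polynomial is λ² − (-1)λ + (-6) with roots 2 and -3.
Eigenvectors give P = [[7, -2], [3, -1]] with P⁻¹ = [[1, -2], [3, -7]], and B = P·diag(2, -3)·P⁻¹.
Then B^6 = P·diag(64, 729)·P⁻¹ = [[448, -1458], [192, -729]] · [[1, -2], [3, -7]] = [[-3926, 9310], [-1995, 4719]].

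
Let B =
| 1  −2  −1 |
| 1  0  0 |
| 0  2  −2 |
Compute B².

[[−1, −4, 1], [1, −2, −1], [2, −4, 4]]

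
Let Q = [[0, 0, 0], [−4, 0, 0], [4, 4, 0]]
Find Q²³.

Q is strictly triangular, hence nilpotent: Q³ = 0, so Q²³ = 0.

[[0, 0, 0], [0, 0, 0], [0, 0, 0]]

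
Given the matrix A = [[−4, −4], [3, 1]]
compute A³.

A² = [[4, 12], [−9, −11]]
A³ = [[20, −4], [3, 25]]

[[20, −4], [3, 25]]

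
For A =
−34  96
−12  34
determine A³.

[[−136, 384], [−48, 136]]

tr A = 0 and det A = −4, so the characteristic polynomial is λ² − (0)λ + (−4) with roots −2 and 2.
Eigenvectors give P = [[3, −8], [1, −3]] with P⁻¹ = [[3, −8], [1, −3]], and A = P·diag(−2, 2)·P⁻¹.
Then A³ = P·diag(−8, 8)·P⁻¹ = [[−24, −64], [−8, −24]] · [[3, −8], [1, −3]] = [[−136, 384], [−48, 136]].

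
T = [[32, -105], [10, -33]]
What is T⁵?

tr T = -1 and det T = -6, so the characteristic polynomial is λ² − (-1)λ + (-6) with roots 2 and -3.
Eigenvectors give P = [[7, 3], [2, 1]] with P⁻¹ = [[1, -3], [-2, 7]], and T = P·diag(2, -3)·P⁻¹.
Then T⁵ = P·diag(32, -243)·P⁻¹ = [[224, -729], [64, -243]] · [[1, -3], [-2, 7]] = [[1682, -5775], [550, -1893]].

[[1682, -5775], [550, -1893]]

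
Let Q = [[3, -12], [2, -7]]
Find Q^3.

[[51, -156], [26, -79]]

tr Q = -4 and det Q = 3, so the characteristic polynomial is λ² − (-4)λ + (3) with roots -1 and -3.
Eigenvectors give P = [[3, 2], [1, 1]] with P⁻¹ = [[1, -2], [-1, 3]], and Q = P·diag(-1, -3)·P⁻¹.
Then Q^3 = P·diag(-1, -27)·P⁻¹ = [[-3, -54], [-1, -27]] · [[1, -2], [-1, 3]] = [[51, -156], [26, -79]].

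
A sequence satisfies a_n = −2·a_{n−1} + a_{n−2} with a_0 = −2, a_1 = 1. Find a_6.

With companion matrix C = [[−2, 1], [1, 0]], [a_n, a_{n−1}]ᵀ = C·[a_{n−1}, a_{n−2}]ᵀ, so [a_6, a_5]ᵀ = C⁵·[a_1, a_0]ᵀ.
C⁵ = [[−70, 29], [29, −12]], giving [a_6, a_5]ᵀ = [[−128], [53]].

−128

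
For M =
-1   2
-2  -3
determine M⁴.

M² = [[-3, -8], [8, 5]]
M³ = [[19, 18], [-18, 1]]
M⁴ = [[-55, -16], [16, -39]]

[[-55, -16], [16, -39]]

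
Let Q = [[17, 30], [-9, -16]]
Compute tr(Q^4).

tr Q = 1 and det Q = -2, so the characteristic polynomial is λ² − (1)λ + (-2) with roots -1 and 2.
Eigenvectors give P = [[-5, 2], [3, -1]] with P⁻¹ = [[1, 2], [3, 5]], and Q = P·diag(-1, 2)·P⁻¹.
Then Q^4 = P·diag(1, 16)·P⁻¹ = [[-5, 32], [3, -16]] · [[1, 2], [3, 5]] = [[91, 150], [-45, -74]].

17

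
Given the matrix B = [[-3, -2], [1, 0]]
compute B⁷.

tr B = -3 and det B = 2, so the characteristic polynomial is λ² − (-3)λ + (2) with roots -1 and -2.
Eigenvectors give P = [[-1, -2], [1, 1]] with P⁻¹ = [[1, 2], [-1, -1]], and B = P·diag(-1, -2)·P⁻¹.
Then B⁷ = P·diag(-1, -128)·P⁻¹ = [[1, 256], [-1, -128]] · [[1, 2], [-1, -1]] = [[-255, -254], [127, 126]].

[[-255, -254], [127, 126]]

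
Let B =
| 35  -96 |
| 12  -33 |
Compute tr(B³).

26

tr B = 2 and det B = -3, so the characteristic polynomial is λ² − (2)λ + (-3) with roots 3 and -1.
Eigenvectors give P = [[3, 8], [1, 3]] with P⁻¹ = [[3, -8], [-1, 3]], and B = P·diag(3, -1)·P⁻¹.
Then B³ = P·diag(27, -1)·P⁻¹ = [[81, -8], [27, -3]] · [[3, -8], [-1, 3]] = [[251, -672], [84, -225]].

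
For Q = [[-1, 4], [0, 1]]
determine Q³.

Q² = I (check: tr Q = 0 and det Q = -1), so Q³ = Q since 3 is odd.

[[-1, 4], [0, 1]]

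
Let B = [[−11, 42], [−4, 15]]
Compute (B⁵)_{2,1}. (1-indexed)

tr B = 4 and det B = 3, so the characteristic polynomial is λ² − (4)λ + (3) with roots 1 and 3.
Eigenvectors give P = [[7, 3], [2, 1]] with P⁻¹ = [[1, −3], [−2, 7]], and B = P·diag(1, 3)·P⁻¹.
Then B⁵ = P·diag(1, 243)·P⁻¹ = [[7, 729], [2, 243]] · [[1, −3], [−2, 7]] = [[−1451, 5082], [−484, 1695]].

−484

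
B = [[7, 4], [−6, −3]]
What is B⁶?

[[2185, 1456], [−2184, −1455]]

tr B = 4 and det B = 3, so the characteristic polynomial is λ² − (4)λ + (3) with roots 1 and 3.
Eigenvectors give P = [[−2, 1], [3, −1]] with P⁻¹ = [[1, 1], [3, 2]], and B = P·diag(1, 3)·P⁻¹.
Then B⁶ = P·diag(1, 729)·P⁻¹ = [[−2, 729], [3, −729]] · [[1, 1], [3, 2]] = [[2185, 1456], [−2184, −1455]].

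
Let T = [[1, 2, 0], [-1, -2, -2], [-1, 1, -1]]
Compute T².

[[-1, -2, -4], [3, 0, 6], [-1, -5, -1]]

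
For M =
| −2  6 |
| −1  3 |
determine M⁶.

M² = M (a projection; rank 1, trace 1), so M⁶ = M.

[[−2, 6], [−1, 3]]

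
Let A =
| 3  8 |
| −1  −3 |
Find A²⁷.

[[3, 8], [−1, −3]]

A² = I (check: tr A = 0 and det A = −1), so A²⁷ = A since 27 is odd.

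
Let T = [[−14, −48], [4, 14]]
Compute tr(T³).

tr T = 0 and det T = −4, so the characteristic polynomial is λ² − (0)λ + (−4) with roots −2 and 2.
Eigenvectors give P = [[−4, −3], [1, 1]] with P⁻¹ = [[−1, −3], [1, 4]], and T = P·diag(−2, 2)·P⁻¹.
Then T³ = P·diag(−8, 8)·P⁻¹ = [[32, −24], [−8, 8]] · [[−1, −3], [1, 4]] = [[−56, −192], [16, 56]].

0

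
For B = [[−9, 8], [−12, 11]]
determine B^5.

tr B = 2 and det B = −3, so the characteristic polynomial is λ² − (2)λ + (−3) with roots −1 and 3.
Eigenvectors give P = [[1, −2], [1, −3]] with P⁻¹ = [[3, −2], [1, −1]], and B = P·diag(−1, 3)·P⁻¹.
Then B^5 = P·diag(−1, 243)·P⁻¹ = [[−1, −486], [−1, −729]] · [[3, −2], [1, −1]] = [[−489, 488], [−732, 731]].

[[−489, 488], [−732, 731]]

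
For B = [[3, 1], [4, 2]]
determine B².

[[13, 5], [20, 8]]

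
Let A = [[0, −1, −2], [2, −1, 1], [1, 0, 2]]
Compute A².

[[−4, 1, −5], [−1, −1, −3], [2, −1, 2]]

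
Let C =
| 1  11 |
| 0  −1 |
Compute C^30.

[[1, 0], [0, 1]]

C² = I (check: tr C = 0 and det C = −1), so C^30 = I since 30 is even.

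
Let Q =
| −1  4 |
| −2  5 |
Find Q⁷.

tr Q = 4 and det Q = 3, so the characteristic polynomial is λ² − (4)λ + (3) with roots 3 and 1.
Eigenvectors give P = [[1, −2], [1, −1]] with P⁻¹ = [[−1, 2], [−1, 1]], and Q = P·diag(3, 1)·P⁻¹.
Then Q⁷ = P·diag(2187, 1)·P⁻¹ = [[2187, −2], [2187, −1]] · [[−1, 2], [−1, 1]] = [[−2185, 4372], [−2186, 4373]].

[[−2185, 4372], [−2186, 4373]]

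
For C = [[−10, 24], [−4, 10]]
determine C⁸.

[[256, 0], [0, 256]]

tr C = 0 and det C = −4, so the characteristic polynomial is λ² − (0)λ + (−4) with roots 2 and −2.
Eigenvectors give P = [[−2, 3], [−1, 1]] with P⁻¹ = [[1, −3], [1, −2]], and C = P·diag(2, −2)·P⁻¹.
Then C⁸ = P·diag(256, 256)·P⁻¹ = [[−512, 768], [−256, 256]] · [[1, −3], [1, −2]] = [[256, 0], [0, 256]].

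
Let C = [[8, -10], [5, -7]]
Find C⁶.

tr C = 1 and det C = -6, so the characteristic polynomial is λ² − (1)λ + (-6) with roots 3 and -2.
Eigenvectors give P = [[2, -1], [1, -1]] with P⁻¹ = [[1, -1], [1, -2]], and C = P·diag(3, -2)·P⁻¹.
Then C⁶ = P·diag(729, 64)·P⁻¹ = [[1458, -64], [729, -64]] · [[1, -1], [1, -2]] = [[1394, -1330], [665, -601]].

[[1394, -1330], [665, -601]]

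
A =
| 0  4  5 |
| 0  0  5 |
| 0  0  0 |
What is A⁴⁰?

[[0, 0, 0], [0, 0, 0], [0, 0, 0]]

A is strictly triangular, hence nilpotent: A³ = 0, so A⁴⁰ = 0.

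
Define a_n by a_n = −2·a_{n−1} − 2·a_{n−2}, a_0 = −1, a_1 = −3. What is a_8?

With companion matrix M = [[−2, −2], [1, 0]], [a_n, a_{n−1}]ᵀ = M·[a_{n−1}, a_{n−2}]ᵀ, so [a_8, a_7]ᵀ = M⁷·[a_1, a_0]ᵀ.
M⁷ = [[0, 16], [−8, −16]], giving [a_8, a_7]ᵀ = [[−16], [40]].

−16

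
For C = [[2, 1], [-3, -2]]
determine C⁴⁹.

C² = I (check: tr C = 0 and det C = -1), so C⁴⁹ = C since 49 is odd.

[[2, 1], [-3, -2]]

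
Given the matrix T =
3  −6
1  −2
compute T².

T² = T (a projection; rank 1, trace 1), so T² = T.

[[3, −6], [1, −2]]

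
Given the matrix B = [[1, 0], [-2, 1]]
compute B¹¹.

B = I + N where N = [[0, 0], [-2, 0]] is strictly lower-triangular, so N² = 0.
(I + N)¹¹ = I + 11·N = [[1, 0], [-22, 1]].

[[1, 0], [-22, 1]]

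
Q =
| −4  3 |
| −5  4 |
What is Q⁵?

[[−4, 3], [−5, 4]]

Q² = I (check: tr Q = 0 and det Q = −1), so Q⁵ = Q since 5 is odd.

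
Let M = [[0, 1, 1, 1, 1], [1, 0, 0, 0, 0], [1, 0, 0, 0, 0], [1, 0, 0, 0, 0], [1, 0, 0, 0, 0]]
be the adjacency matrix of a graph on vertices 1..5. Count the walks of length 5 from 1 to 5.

The number of length-5 walks from vertex 1 to vertex 5 is entry (1,5) of M⁵, where M is the adjacency matrix.
M² = [[4, 0, 0, 0, 0], [0, 1, 1, 1, 1], [0, 1, 1, 1, 1], [0, 1, 1, 1, 1], [0, 1, 1, 1, 1]]
M³ = [[0, 4, 4, 4, 4], [4, 0, 0, 0, 0], [4, 0, 0, 0, 0], [4, 0, 0, 0, 0], [4, 0, 0, 0, 0]]
M⁴ = [[16, 0, 0, 0, 0], [0, 4, 4, 4, 4], [0, 4, 4, 4, 4], [0, 4, 4, 4, 4], [0, 4, 4, 4, 4]]
M⁵ = [[0, 16, 16, 16, 16], [16, 0, 0, 0, 0], [16, 0, 0, 0, 0], [16, 0, 0, 0, 0], [16, 0, 0, 0, 0]]

16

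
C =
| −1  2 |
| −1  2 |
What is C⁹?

C² = C (a projection; rank 1, trace 1), so C⁹ = C.

[[−1, 2], [−1, 2]]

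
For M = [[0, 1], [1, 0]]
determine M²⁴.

[[1, 0], [0, 1]]

M² = I (check: tr M = 0 and det M = -1), so M²⁴ = I since 24 is even.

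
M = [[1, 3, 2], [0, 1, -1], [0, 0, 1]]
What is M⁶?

[[1, 18, -33], [0, 1, -6], [0, 0, 1]]

M = I + N where N = [[0, 3, 2], [0, 0, -1], [0, 0, 0]] is strictly upper-triangular, so N³ = 0.
(I + N)⁶ = I + 6·N + 15·N² = [[1, 18, -33], [0, 1, -6], [0, 0, 1]].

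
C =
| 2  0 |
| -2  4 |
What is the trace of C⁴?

272

C² = [[4, 0], [-12, 16]]
C³ = [[8, 0], [-56, 64]]
C⁴ = [[16, 0], [-240, 256]]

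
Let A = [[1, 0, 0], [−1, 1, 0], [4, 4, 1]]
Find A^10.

A = I + N where N = [[0, 0, 0], [−1, 0, 0], [4, 4, 0]] is strictly lower-triangular, so N^3 = 0.
(I + N)^10 = I + 10·N + 45·N^2 = [[1, 0, 0], [−10, 1, 0], [−140, 40, 1]].

[[1, 0, 0], [−10, 1, 0], [−140, 40, 1]]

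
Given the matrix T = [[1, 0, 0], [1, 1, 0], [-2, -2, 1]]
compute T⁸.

T = I + N where N = [[0, 0, 0], [1, 0, 0], [-2, -2, 0]] is strictly lower-triangular, so N³ = 0.
(I + N)⁸ = I + 8·N + 28·N² = [[1, 0, 0], [8, 1, 0], [-72, -16, 1]].

[[1, 0, 0], [8, 1, 0], [-72, -16, 1]]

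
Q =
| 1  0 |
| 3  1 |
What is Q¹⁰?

Q = I + N where N = [[0, 0], [3, 0]] is strictly lower-triangular, so N² = 0.
(I + N)¹⁰ = I + 10·N = [[1, 0], [30, 1]].

[[1, 0], [30, 1]]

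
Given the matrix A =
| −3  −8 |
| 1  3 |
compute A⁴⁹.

A² = I (check: tr A = 0 and det A = −1), so A⁴⁹ = A since 49 is odd.

[[−3, −8], [1, 3]]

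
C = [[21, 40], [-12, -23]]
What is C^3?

tr C = -2 and det C = -3, so the characteristic polynomial is λ² − (-2)λ + (-3) with roots 1 and -3.
Eigenvectors give P = [[2, -5], [-1, 3]] with P⁻¹ = [[3, 5], [1, 2]], and C = P·diag(1, -3)·P⁻¹.
Then C^3 = P·diag(1, -27)·P⁻¹ = [[2, 135], [-1, -81]] · [[3, 5], [1, 2]] = [[141, 280], [-84, -167]].

[[141, 280], [-84, -167]]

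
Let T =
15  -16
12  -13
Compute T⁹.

[[78735, -78736], [59052, -59053]]

tr T = 2 and det T = -3, so the characteristic polynomial is λ² − (2)λ + (-3) with roots 3 and -1.
Eigenvectors give P = [[-4, -1], [-3, -1]] with P⁻¹ = [[-1, 1], [3, -4]], and T = P·diag(3, -1)·P⁻¹.
Then T⁹ = P·diag(19683, -1)·P⁻¹ = [[-78732, 1], [-59049, 1]] · [[-1, 1], [3, -4]] = [[78735, -78736], [59052, -59053]].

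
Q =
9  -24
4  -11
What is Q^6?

tr Q = -2 and det Q = -3, so the characteristic polynomial is λ² − (-2)λ + (-3) with roots 1 and -3.
Eigenvectors give P = [[-3, -2], [-1, -1]] with P⁻¹ = [[-1, 2], [1, -3]], and Q = P·diag(1, -3)·P⁻¹.
Then Q^6 = P·diag(1, 729)·P⁻¹ = [[-3, -1458], [-1, -729]] · [[-1, 2], [1, -3]] = [[-1455, 4368], [-728, 2185]].

[[-1455, 4368], [-728, 2185]]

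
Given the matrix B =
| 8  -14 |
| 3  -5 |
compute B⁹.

tr B = 3 and det B = 2, so the characteristic polynomial is λ² − (3)λ + (2) with roots 2 and 1.
Eigenvectors give P = [[-7, -2], [-3, -1]] with P⁻¹ = [[-1, 2], [3, -7]], and B = P·diag(2, 1)·P⁻¹.
Then B⁹ = P·diag(512, 1)·P⁻¹ = [[-3584, -2], [-1536, -1]] · [[-1, 2], [3, -7]] = [[3578, -7154], [1533, -3065]].

[[3578, -7154], [1533, -3065]]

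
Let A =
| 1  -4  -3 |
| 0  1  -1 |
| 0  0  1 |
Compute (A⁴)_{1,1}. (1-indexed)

A = I + N where N = [[0, -4, -3], [0, 0, -1], [0, 0, 0]] is strictly upper-triangular, so N³ = 0.
(I + N)⁴ = I + 4·N + 6·N² = [[1, -16, 12], [0, 1, -4], [0, 0, 1]].

1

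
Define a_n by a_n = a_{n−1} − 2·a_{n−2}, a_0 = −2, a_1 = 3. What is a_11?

25

With companion matrix A = [[1, −2], [1, 0]], [a_n, a_{n−1}]ᵀ = A·[a_{n−1}, a_{n−2}]ᵀ, so [a_11, a_10]ᵀ = A^10·[a_1, a_0]ᵀ.
A^10 = [[23, 22], [−11, 34]], giving [a_11, a_10]ᵀ = [[25], [−101]].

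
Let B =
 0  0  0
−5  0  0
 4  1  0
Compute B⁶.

B is strictly triangular, hence nilpotent: B³ = 0, so B⁶ = 0.

[[0, 0, 0], [0, 0, 0], [0, 0, 0]]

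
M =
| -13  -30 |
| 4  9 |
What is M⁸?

[[39361, 98400], [-13120, -32799]]

tr M = -4 and det M = 3, so the characteristic polynomial is λ² − (-4)λ + (3) with roots -3 and -1.
Eigenvectors give P = [[-3, -5], [1, 2]] with P⁻¹ = [[-2, -5], [1, 3]], and M = P·diag(-3, -1)·P⁻¹.
Then M⁸ = P·diag(6561, 1)·P⁻¹ = [[-19683, -5], [6561, 2]] · [[-2, -5], [1, 3]] = [[39361, 98400], [-13120, -32799]].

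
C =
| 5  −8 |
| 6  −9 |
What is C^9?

tr C = −4 and det C = 3, so the characteristic polynomial is λ² − (−4)λ + (3) with roots −1 and −3.
Eigenvectors give P = [[−4, −1], [−3, −1]] with P⁻¹ = [[−1, 1], [3, −4]], and C = P·diag(−1, −3)·P⁻¹.
Then C^9 = P·diag(−1, −19683)·P⁻¹ = [[4, 19683], [3, 19683]] · [[−1, 1], [3, −4]] = [[59045, −78728], [59046, −78729]].

[[59045, −78728], [59046, −78729]]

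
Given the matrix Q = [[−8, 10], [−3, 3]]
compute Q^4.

[[406, −650], [195, −309]]

tr Q = −5 and det Q = 6, so the characteristic polynomial is λ² − (−5)λ + (6) with roots −2 and −3.
Eigenvectors give P = [[5, −2], [3, −1]] with P⁻¹ = [[−1, 2], [−3, 5]], and Q = P·diag(−2, −3)·P⁻¹.
Then Q^4 = P·diag(16, 81)·P⁻¹ = [[80, −162], [48, −81]] · [[−1, 2], [−3, 5]] = [[406, −650], [195, −309]].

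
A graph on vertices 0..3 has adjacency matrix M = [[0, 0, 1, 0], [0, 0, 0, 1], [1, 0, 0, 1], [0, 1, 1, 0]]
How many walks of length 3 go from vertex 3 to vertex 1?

2

The number of length-3 walks from vertex 3 to vertex 1 is entry (3,1) of M³, where M is the adjacency matrix.
M² = [[1, 0, 0, 1], [0, 1, 1, 0], [0, 1, 2, 0], [1, 0, 0, 2]]
M³ = [[0, 1, 2, 0], [1, 0, 0, 2], [2, 0, 0, 3], [0, 2, 3, 0]]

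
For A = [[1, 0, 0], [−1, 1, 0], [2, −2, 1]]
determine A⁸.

A = I + N where N = [[0, 0, 0], [−1, 0, 0], [2, −2, 0]] is strictly lower-triangular, so N³ = 0.
(I + N)⁸ = I + 8·N + 28·N² = [[1, 0, 0], [−8, 1, 0], [72, −16, 1]].

[[1, 0, 0], [−8, 1, 0], [72, −16, 1]]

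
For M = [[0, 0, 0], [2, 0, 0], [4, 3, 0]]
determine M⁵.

[[0, 0, 0], [0, 0, 0], [0, 0, 0]]

M is strictly triangular, hence nilpotent: M³ = 0, so M⁵ = 0.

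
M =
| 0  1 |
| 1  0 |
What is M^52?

[[1, 0], [0, 1]]

M² = I (check: tr M = 0 and det M = −1), so M^52 = I since 52 is even.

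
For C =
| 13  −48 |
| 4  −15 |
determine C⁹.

[[59053, −236208], [19684, −78735]]

tr C = −2 and det C = −3, so the characteristic polynomial is λ² − (−2)λ + (−3) with roots −3 and 1.
Eigenvectors give P = [[3, 4], [1, 1]] with P⁻¹ = [[−1, 4], [1, −3]], and C = P·diag(−3, 1)·P⁻¹.
Then C⁹ = P·diag(−19683, 1)·P⁻¹ = [[−59049, 4], [−19683, 1]] · [[−1, 4], [1, −3]] = [[59053, −236208], [19684, −78735]].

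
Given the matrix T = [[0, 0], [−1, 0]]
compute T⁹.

T is strictly triangular, hence nilpotent: T² = 0, so T⁹ = 0.

[[0, 0], [0, 0]]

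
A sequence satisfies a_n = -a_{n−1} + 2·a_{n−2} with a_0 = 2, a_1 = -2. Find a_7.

-170

With companion matrix Q = [[-1, 2], [1, 0]], [a_n, a_{n−1}]ᵀ = Q·[a_{n−1}, a_{n−2}]ᵀ, so [a_7, a_6]ᵀ = Q⁶·[a_1, a_0]ᵀ.
Q⁶ = [[43, -42], [-21, 22]], giving [a_7, a_6]ᵀ = [[-170], [86]].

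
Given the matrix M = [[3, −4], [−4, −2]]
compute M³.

[[91, −92], [−92, −24]]

M² = [[25, −4], [−4, 20]]
M³ = [[91, −92], [−92, −24]]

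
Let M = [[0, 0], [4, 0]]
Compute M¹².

[[0, 0], [0, 0]]

M is strictly triangular, hence nilpotent: M² = 0, so M¹² = 0.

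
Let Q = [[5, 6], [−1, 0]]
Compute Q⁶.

[[2059, 3990], [−665, −1266]]

tr Q = 5 and det Q = 6, so the characteristic polynomial is λ² − (5)λ + (6) with roots 2 and 3.
Eigenvectors give P = [[−2, −3], [1, 1]] with P⁻¹ = [[1, 3], [−1, −2]], and Q = P·diag(2, 3)·P⁻¹.
Then Q⁶ = P·diag(64, 729)·P⁻¹ = [[−128, −2187], [64, 729]] · [[1, 3], [−1, −2]] = [[2059, 3990], [−665, −1266]].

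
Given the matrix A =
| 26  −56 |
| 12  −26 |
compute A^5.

tr A = 0 and det A = −4, so the characteristic polynomial is λ² − (0)λ + (−4) with roots 2 and −2.
Eigenvectors give P = [[7, 2], [3, 1]] with P⁻¹ = [[1, −2], [−3, 7]], and A = P·diag(2, −2)·P⁻¹.
Then A^5 = P·diag(32, −32)·P⁻¹ = [[224, −64], [96, −32]] · [[1, −2], [−3, 7]] = [[416, −896], [192, −416]].

[[416, −896], [192, −416]]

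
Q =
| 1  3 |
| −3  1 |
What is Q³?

[[−26, −18], [18, −26]]

Q² = [[−8, 6], [−6, −8]]
Q³ = [[−26, −18], [18, −26]]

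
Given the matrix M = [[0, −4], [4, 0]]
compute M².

[[−16, 0], [0, −16]]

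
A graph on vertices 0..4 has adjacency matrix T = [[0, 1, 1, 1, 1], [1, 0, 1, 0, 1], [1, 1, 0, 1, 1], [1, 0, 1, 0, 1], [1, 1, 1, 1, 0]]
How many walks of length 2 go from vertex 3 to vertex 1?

3

The number of length-2 walks from vertex 3 to vertex 1 is entry (3,1) of T^2, where T is the adjacency matrix.
T^2 = [[4, 2, 3, 2, 3], [2, 3, 2, 3, 2], [3, 2, 4, 2, 3], [2, 3, 2, 3, 2], [3, 2, 3, 2, 4]]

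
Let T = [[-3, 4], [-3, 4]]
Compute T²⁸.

T² = T (a projection; rank 1, trace 1), so T²⁸ = T.

[[-3, 4], [-3, 4]]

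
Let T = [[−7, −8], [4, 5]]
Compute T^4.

tr T = −2 and det T = −3, so the characteristic polynomial is λ² − (−2)λ + (−3) with roots 1 and −3.
Eigenvectors give P = [[−1, −2], [1, 1]] with P⁻¹ = [[1, 2], [−1, −1]], and T = P·diag(1, −3)·P⁻¹.
Then T^4 = P·diag(1, 81)·P⁻¹ = [[−1, −162], [1, 81]] · [[1, 2], [−1, −1]] = [[161, 160], [−80, −79]].

[[161, 160], [−80, −79]]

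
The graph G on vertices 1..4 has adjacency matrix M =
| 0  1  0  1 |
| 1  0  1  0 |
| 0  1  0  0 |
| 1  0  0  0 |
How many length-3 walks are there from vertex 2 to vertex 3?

The number of length-3 walks from vertex 2 to vertex 3 is entry (2,3) of M^3, where M is the adjacency matrix.
M^2 = [[2, 0, 1, 0], [0, 2, 0, 1], [1, 0, 1, 0], [0, 1, 0, 1]]
M^3 = [[0, 3, 0, 2], [3, 0, 2, 0], [0, 2, 0, 1], [2, 0, 1, 0]]

2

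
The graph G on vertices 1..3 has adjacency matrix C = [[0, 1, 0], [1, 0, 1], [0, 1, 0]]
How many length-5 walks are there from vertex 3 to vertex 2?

4

The number of length-5 walks from vertex 3 to vertex 2 is entry (3,2) of C^5, where C is the adjacency matrix.
C^2 = [[1, 0, 1], [0, 2, 0], [1, 0, 1]]
C^3 = [[0, 2, 0], [2, 0, 2], [0, 2, 0]]
C^4 = [[2, 0, 2], [0, 4, 0], [2, 0, 2]]
C^5 = [[0, 4, 0], [4, 0, 4], [0, 4, 0]]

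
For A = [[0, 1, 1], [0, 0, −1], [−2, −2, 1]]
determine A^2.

[[−2, −2, 0], [2, 2, −1], [−2, −4, 1]]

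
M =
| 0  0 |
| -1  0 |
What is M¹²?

M is strictly triangular, hence nilpotent: M² = 0, so M¹² = 0.

[[0, 0], [0, 0]]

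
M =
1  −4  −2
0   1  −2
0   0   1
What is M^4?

M = I + N where N = [[0, −4, −2], [0, 0, −2], [0, 0, 0]] is strictly upper-triangular, so N^3 = 0.
(I + N)^4 = I + 4·N + 6·N^2 = [[1, −16, 40], [0, 1, −8], [0, 0, 1]].

[[1, −16, 40], [0, 1, −8], [0, 0, 1]]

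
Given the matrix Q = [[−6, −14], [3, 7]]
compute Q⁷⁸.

[[−6, −14], [3, 7]]

Q² = Q (a projection; rank 1, trace 1), so Q⁷⁸ = Q.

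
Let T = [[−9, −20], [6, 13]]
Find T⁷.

[[−10929, −21860], [6558, 13117]]

tr T = 4 and det T = 3, so the characteristic polynomial is λ² − (4)λ + (3) with roots 3 and 1.
Eigenvectors give P = [[−5, 2], [3, −1]] with P⁻¹ = [[1, 2], [3, 5]], and T = P·diag(3, 1)·P⁻¹.
Then T⁷ = P·diag(2187, 1)·P⁻¹ = [[−10935, 2], [6561, −1]] · [[1, 2], [3, 5]] = [[−10929, −21860], [6558, 13117]].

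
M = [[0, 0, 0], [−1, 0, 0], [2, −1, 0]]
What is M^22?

M is strictly triangular, hence nilpotent: M^3 = 0, so M^22 = 0.

[[0, 0, 0], [0, 0, 0], [0, 0, 0]]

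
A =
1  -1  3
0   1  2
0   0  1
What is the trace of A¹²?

A = I + N where N = [[0, -1, 3], [0, 0, 2], [0, 0, 0]] is strictly upper-triangular, so N³ = 0.
(I + N)¹² = I + 12·N + 66·N² = [[1, -12, -96], [0, 1, 24], [0, 0, 1]].

3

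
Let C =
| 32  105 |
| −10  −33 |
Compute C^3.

[[218, 735], [−70, −237]]

tr C = −1 and det C = −6, so the characteristic polynomial is λ² − (−1)λ + (−6) with roots 2 and −3.
Eigenvectors give P = [[7, −3], [−2, 1]] with P⁻¹ = [[1, 3], [2, 7]], and C = P·diag(2, −3)·P⁻¹.
Then C^3 = P·diag(8, −27)·P⁻¹ = [[56, 81], [−16, −27]] · [[1, 3], [2, 7]] = [[218, 735], [−70, −237]].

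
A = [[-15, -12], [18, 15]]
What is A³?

tr A = 0 and det A = -9, so the characteristic polynomial is λ² − (0)λ + (-9) with roots -3 and 3.
Eigenvectors give P = [[-1, 2], [1, -3]] with P⁻¹ = [[-3, -2], [-1, -1]], and A = P·diag(-3, 3)·P⁻¹.
Then A³ = P·diag(-27, 27)·P⁻¹ = [[27, 54], [-27, -81]] · [[-3, -2], [-1, -1]] = [[-135, -108], [162, 135]].

[[-135, -108], [162, 135]]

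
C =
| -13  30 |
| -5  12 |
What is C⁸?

[[19171, -37830], [6305, -12354]]

tr C = -1 and det C = -6, so the characteristic polynomial is λ² − (-1)λ + (-6) with roots -3 and 2.
Eigenvectors give P = [[-3, -2], [-1, -1]] with P⁻¹ = [[-1, 2], [1, -3]], and C = P·diag(-3, 2)·P⁻¹.
Then C⁸ = P·diag(6561, 256)·P⁻¹ = [[-19683, -512], [-6561, -256]] · [[-1, 2], [1, -3]] = [[19171, -37830], [6305, -12354]].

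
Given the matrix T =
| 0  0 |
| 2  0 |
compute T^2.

[[0, 0], [0, 0]]

T is strictly triangular, hence nilpotent: T^2 = 0, so T^2 = 0.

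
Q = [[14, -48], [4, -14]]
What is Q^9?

[[3584, -12288], [1024, -3584]]

tr Q = 0 and det Q = -4, so the characteristic polynomial is λ² − (0)λ + (-4) with roots -2 and 2.
Eigenvectors give P = [[3, -4], [1, -1]] with P⁻¹ = [[-1, 4], [-1, 3]], and Q = P·diag(-2, 2)·P⁻¹.
Then Q^9 = P·diag(-512, 512)·P⁻¹ = [[-1536, -2048], [-512, -512]] · [[-1, 4], [-1, 3]] = [[3584, -12288], [1024, -3584]].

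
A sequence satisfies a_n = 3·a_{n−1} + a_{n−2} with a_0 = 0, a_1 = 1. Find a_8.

With companion matrix C = [[3, 1], [1, 0]], [a_n, a_{n−1}]ᵀ = C·[a_{n−1}, a_{n−2}]ᵀ, so [a_8, a_7]ᵀ = C⁷·[a_1, a_0]ᵀ.
C⁷ = [[3927, 1189], [1189, 360]], giving [a_8, a_7]ᵀ = [[3927], [1189]].

3927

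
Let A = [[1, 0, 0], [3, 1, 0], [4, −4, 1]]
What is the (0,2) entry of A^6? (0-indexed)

0

A = I + N where N = [[0, 0, 0], [3, 0, 0], [4, −4, 0]] is strictly lower-triangular, so N^3 = 0.
(I + N)^6 = I + 6·N + 15·N^2 = [[1, 0, 0], [18, 1, 0], [−156, −24, 1]].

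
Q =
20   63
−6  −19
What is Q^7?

[[902, 2709], [−258, −775]]

tr Q = 1 and det Q = −2, so the characteristic polynomial is λ² − (1)λ + (−2) with roots 2 and −1.
Eigenvectors give P = [[7, −3], [−2, 1]] with P⁻¹ = [[1, 3], [2, 7]], and Q = P·diag(2, −1)·P⁻¹.
Then Q^7 = P·diag(128, −1)·P⁻¹ = [[896, 3], [−256, −1]] · [[1, 3], [2, 7]] = [[902, 2709], [−258, −775]].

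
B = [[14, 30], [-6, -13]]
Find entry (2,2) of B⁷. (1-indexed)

tr B = 1 and det B = -2, so the characteristic polynomial is λ² − (1)λ + (-2) with roots 2 and -1.
Eigenvectors give P = [[5, -2], [-2, 1]] with P⁻¹ = [[1, 2], [2, 5]], and B = P·diag(2, -1)·P⁻¹.
Then B⁷ = P·diag(128, -1)·P⁻¹ = [[640, 2], [-256, -1]] · [[1, 2], [2, 5]] = [[644, 1290], [-258, -517]].

-517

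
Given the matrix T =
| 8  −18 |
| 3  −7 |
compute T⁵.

[[98, −198], [33, −67]]

tr T = 1 and det T = −2, so the characteristic polynomial is λ² − (1)λ + (−2) with roots −1 and 2.
Eigenvectors give P = [[2, 3], [1, 1]] with P⁻¹ = [[−1, 3], [1, −2]], and T = P·diag(−1, 2)·P⁻¹.
Then T⁵ = P·diag(−1, 32)·P⁻¹ = [[−2, 96], [−1, 32]] · [[−1, 3], [1, −2]] = [[98, −198], [33, −67]].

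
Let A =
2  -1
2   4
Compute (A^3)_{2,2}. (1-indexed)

44

A^2 = [[2, -6], [12, 14]]
A^3 = [[-8, -26], [52, 44]]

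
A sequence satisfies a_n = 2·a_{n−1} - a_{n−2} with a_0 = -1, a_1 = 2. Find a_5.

With companion matrix M = [[2, -1], [1, 0]], [a_n, a_{n−1}]ᵀ = M·[a_{n−1}, a_{n−2}]ᵀ, so [a_5, a_4]ᵀ = M⁴·[a_1, a_0]ᵀ.
M⁴ = [[5, -4], [4, -3]], giving [a_5, a_4]ᵀ = [[14], [11]].

14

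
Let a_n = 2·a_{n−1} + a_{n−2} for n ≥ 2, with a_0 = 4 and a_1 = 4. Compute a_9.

With companion matrix T = [[2, 1], [1, 0]], [a_n, a_{n−1}]ᵀ = T·[a_{n−1}, a_{n−2}]ᵀ, so [a_9, a_8]ᵀ = T^8·[a_1, a_0]ᵀ.
T^8 = [[985, 408], [408, 169]], giving [a_9, a_8]ᵀ = [[5572], [2308]].

5572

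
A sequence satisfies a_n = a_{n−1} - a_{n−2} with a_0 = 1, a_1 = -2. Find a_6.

1

With companion matrix M = [[1, -1], [1, 0]], [a_n, a_{n−1}]ᵀ = M·[a_{n−1}, a_{n−2}]ᵀ, so [a_6, a_5]ᵀ = M⁵·[a_1, a_0]ᵀ.
M⁵ = [[0, 1], [-1, 1]], giving [a_6, a_5]ᵀ = [[1], [3]].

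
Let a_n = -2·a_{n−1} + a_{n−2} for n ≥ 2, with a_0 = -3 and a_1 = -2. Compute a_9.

With companion matrix T = [[-2, 1], [1, 0]], [a_n, a_{n−1}]ᵀ = T·[a_{n−1}, a_{n−2}]ᵀ, so [a_9, a_8]ᵀ = T⁸·[a_1, a_0]ᵀ.
T⁸ = [[985, -408], [-408, 169]], giving [a_9, a_8]ᵀ = [[-746], [309]].

-746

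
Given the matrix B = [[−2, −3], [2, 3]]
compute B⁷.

B² = B (a projection; rank 1, trace 1), so B⁷ = B.

[[−2, −3], [2, 3]]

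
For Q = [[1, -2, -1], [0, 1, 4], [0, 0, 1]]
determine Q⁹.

[[1, -18, -297], [0, 1, 36], [0, 0, 1]]

Q = I + N where N = [[0, -2, -1], [0, 0, 4], [0, 0, 0]] is strictly upper-triangular, so N³ = 0.
(I + N)⁹ = I + 9·N + 36·N² = [[1, -18, -297], [0, 1, 36], [0, 0, 1]].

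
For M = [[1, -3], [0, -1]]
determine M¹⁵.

[[1, -3], [0, -1]]

M² = I (check: tr M = 0 and det M = -1), so M¹⁵ = M since 15 is odd.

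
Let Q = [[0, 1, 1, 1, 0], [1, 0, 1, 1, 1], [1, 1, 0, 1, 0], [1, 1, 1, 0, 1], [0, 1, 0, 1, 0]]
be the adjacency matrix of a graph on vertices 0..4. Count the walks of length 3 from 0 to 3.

9

The number of length-3 walks from vertex 0 to vertex 3 is entry (0,3) of Q^3, where Q is the adjacency matrix.
Q^2 = [[3, 2, 2, 2, 2], [2, 4, 2, 3, 1], [2, 2, 3, 2, 2], [2, 3, 2, 4, 1], [2, 1, 2, 1, 2]]
Q^3 = [[6, 9, 7, 9, 4], [9, 8, 9, 9, 7], [7, 9, 6, 9, 4], [9, 9, 9, 8, 7], [4, 7, 4, 7, 2]]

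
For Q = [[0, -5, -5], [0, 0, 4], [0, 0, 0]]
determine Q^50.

[[0, 0, 0], [0, 0, 0], [0, 0, 0]]

Q is strictly triangular, hence nilpotent: Q^3 = 0, so Q^50 = 0.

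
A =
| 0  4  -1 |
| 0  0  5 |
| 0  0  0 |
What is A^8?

A is strictly triangular, hence nilpotent: A^3 = 0, so A^8 = 0.

[[0, 0, 0], [0, 0, 0], [0, 0, 0]]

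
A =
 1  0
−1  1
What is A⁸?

A = I + N where N = [[0, 0], [−1, 0]] is strictly lower-triangular, so N² = 0.
(I + N)⁸ = I + 8·N = [[1, 0], [−8, 1]].

[[1, 0], [−8, 1]]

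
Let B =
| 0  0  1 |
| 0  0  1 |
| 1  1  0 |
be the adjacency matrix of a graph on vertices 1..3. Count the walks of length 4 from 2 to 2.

2

The number of length-4 walks from vertex 2 to vertex 2 is entry (2,2) of B^4, where B is the adjacency matrix.
B^2 = [[1, 1, 0], [1, 1, 0], [0, 0, 2]]
B^3 = [[0, 0, 2], [0, 0, 2], [2, 2, 0]]
B^4 = [[2, 2, 0], [2, 2, 0], [0, 0, 4]]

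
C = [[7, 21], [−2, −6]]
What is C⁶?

C² = C (a projection; rank 1, trace 1), so C⁶ = C.

[[7, 21], [−2, −6]]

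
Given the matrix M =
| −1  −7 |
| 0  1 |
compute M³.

[[−1, −7], [0, 1]]

M² = I (check: tr M = 0 and det M = −1), so M³ = M since 3 is odd.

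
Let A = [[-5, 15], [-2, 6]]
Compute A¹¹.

A² = A (a projection; rank 1, trace 1), so A¹¹ = A.

[[-5, 15], [-2, 6]]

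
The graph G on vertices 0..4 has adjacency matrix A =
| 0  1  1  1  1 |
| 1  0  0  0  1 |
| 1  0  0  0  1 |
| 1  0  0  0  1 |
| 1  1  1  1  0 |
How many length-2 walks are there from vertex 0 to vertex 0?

4

The number of length-2 walks from vertex 0 to vertex 0 is entry (0,0) of A², where A is the adjacency matrix.
A² = [[4, 1, 1, 1, 3], [1, 2, 2, 2, 1], [1, 2, 2, 2, 1], [1, 2, 2, 2, 1], [3, 1, 1, 1, 4]]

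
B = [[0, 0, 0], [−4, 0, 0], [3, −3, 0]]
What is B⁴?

[[0, 0, 0], [0, 0, 0], [0, 0, 0]]

B is strictly triangular, hence nilpotent: B³ = 0, so B⁴ = 0.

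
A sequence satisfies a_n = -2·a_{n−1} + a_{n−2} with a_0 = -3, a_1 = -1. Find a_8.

With companion matrix Q = [[-2, 1], [1, 0]], [a_n, a_{n−1}]ᵀ = Q·[a_{n−1}, a_{n−2}]ᵀ, so [a_8, a_7]ᵀ = Q⁷·[a_1, a_0]ᵀ.
Q⁷ = [[-408, 169], [169, -70]], giving [a_8, a_7]ᵀ = [[-99], [41]].

-99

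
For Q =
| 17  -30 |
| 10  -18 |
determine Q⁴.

[[-179, 390], [-130, 276]]

tr Q = -1 and det Q = -6, so the characteristic polynomial is λ² − (-1)λ + (-6) with roots -3 and 2.
Eigenvectors give P = [[-3, -2], [-2, -1]] with P⁻¹ = [[1, -2], [-2, 3]], and Q = P·diag(-3, 2)·P⁻¹.
Then Q⁴ = P·diag(81, 16)·P⁻¹ = [[-243, -32], [-162, -16]] · [[1, -2], [-2, 3]] = [[-179, 390], [-130, 276]].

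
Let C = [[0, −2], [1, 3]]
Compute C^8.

[[−254, −510], [255, 511]]

tr C = 3 and det C = 2, so the characteristic polynomial is λ² − (3)λ + (2) with roots 1 and 2.
Eigenvectors give P = [[2, −1], [−1, 1]] with P⁻¹ = [[1, 1], [1, 2]], and C = P·diag(1, 2)·P⁻¹.
Then C^8 = P·diag(1, 256)·P⁻¹ = [[2, −256], [−1, 256]] · [[1, 1], [1, 2]] = [[−254, −510], [255, 511]].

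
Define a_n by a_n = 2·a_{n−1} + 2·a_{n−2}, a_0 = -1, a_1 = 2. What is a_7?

With companion matrix B = [[2, 2], [1, 0]], [a_n, a_{n−1}]ᵀ = B·[a_{n−1}, a_{n−2}]ᵀ, so [a_7, a_6]ᵀ = B^6·[a_1, a_0]ᵀ.
B^6 = [[328, 240], [120, 88]], giving [a_7, a_6]ᵀ = [[416], [152]].

416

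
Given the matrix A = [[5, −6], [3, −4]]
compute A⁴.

tr A = 1 and det A = −2, so the characteristic polynomial is λ² − (1)λ + (−2) with roots −1 and 2.
Eigenvectors give P = [[−1, −2], [−1, −1]] with P⁻¹ = [[1, −2], [−1, 1]], and A = P·diag(−1, 2)·P⁻¹.
Then A⁴ = P·diag(1, 16)·P⁻¹ = [[−1, −32], [−1, −16]] · [[1, −2], [−1, 1]] = [[31, −30], [15, −14]].

[[31, −30], [15, −14]]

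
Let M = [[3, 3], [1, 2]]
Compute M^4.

M^2 = [[12, 15], [5, 7]]
M^3 = [[51, 66], [22, 29]]
M^4 = [[219, 285], [95, 124]]

[[219, 285], [95, 124]]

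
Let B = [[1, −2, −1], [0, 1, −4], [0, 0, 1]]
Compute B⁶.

[[1, −12, 114], [0, 1, −24], [0, 0, 1]]

B = I + N where N = [[0, −2, −1], [0, 0, −4], [0, 0, 0]] is strictly upper-triangular, so N³ = 0.
(I + N)⁶ = I + 6·N + 15·N² = [[1, −12, 114], [0, 1, −24], [0, 0, 1]].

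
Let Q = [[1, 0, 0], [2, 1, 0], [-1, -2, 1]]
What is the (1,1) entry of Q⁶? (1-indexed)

Q = I + N where N = [[0, 0, 0], [2, 0, 0], [-1, -2, 0]] is strictly lower-triangular, so N³ = 0.
(I + N)⁶ = I + 6·N + 15·N² = [[1, 0, 0], [12, 1, 0], [-66, -12, 1]].

1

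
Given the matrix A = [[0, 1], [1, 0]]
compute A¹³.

[[0, 1], [1, 0]]

A² = I (check: tr A = 0 and det A = -1), so A¹³ = A since 13 is odd.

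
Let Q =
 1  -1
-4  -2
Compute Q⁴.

Q² = [[5, 1], [4, 8]]
Q³ = [[1, -7], [-28, -20]]
Q⁴ = [[29, 13], [52, 68]]

[[29, 13], [52, 68]]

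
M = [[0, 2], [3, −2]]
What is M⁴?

M² = [[6, −4], [−6, 10]]
M³ = [[−12, 20], [30, −32]]
M⁴ = [[60, −64], [−96, 124]]

[[60, −64], [−96, 124]]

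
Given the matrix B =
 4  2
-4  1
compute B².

[[8, 10], [-20, -7]]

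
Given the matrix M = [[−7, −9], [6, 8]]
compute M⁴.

tr M = 1 and det M = −2, so the characteristic polynomial is λ² − (1)λ + (−2) with roots −1 and 2.
Eigenvectors give P = [[3, 1], [−2, −1]] with P⁻¹ = [[1, 1], [−2, −3]], and M = P·diag(−1, 2)·P⁻¹.
Then M⁴ = P·diag(1, 16)·P⁻¹ = [[3, 16], [−2, −16]] · [[1, 1], [−2, −3]] = [[−29, −45], [30, 46]].

[[−29, −45], [30, 46]]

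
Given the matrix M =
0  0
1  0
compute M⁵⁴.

[[0, 0], [0, 0]]

M is strictly triangular, hence nilpotent: M² = 0, so M⁵⁴ = 0.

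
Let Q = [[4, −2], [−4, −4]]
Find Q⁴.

Q² = [[24, 0], [0, 24]]
Q³ = [[96, −48], [−96, −96]]
Q⁴ = [[576, 0], [0, 576]]

[[576, 0], [0, 576]]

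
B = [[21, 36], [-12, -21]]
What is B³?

tr B = 0 and det B = -9, so the characteristic polynomial is λ² − (0)λ + (-9) with roots -3 and 3.
Eigenvectors give P = [[-3, -2], [2, 1]] with P⁻¹ = [[1, 2], [-2, -3]], and B = P·diag(-3, 3)·P⁻¹.
Then B³ = P·diag(-27, 27)·P⁻¹ = [[81, -54], [-54, 27]] · [[1, 2], [-2, -3]] = [[189, 324], [-108, -189]].

[[189, 324], [-108, -189]]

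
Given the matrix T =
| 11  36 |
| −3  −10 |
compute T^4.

[[61, 180], [−15, −44]]

tr T = 1 and det T = −2, so the characteristic polynomial is λ² − (1)λ + (−2) with roots −1 and 2.
Eigenvectors give P = [[−3, 4], [1, −1]] with P⁻¹ = [[1, 4], [1, 3]], and T = P·diag(−1, 2)·P⁻¹.
Then T^4 = P·diag(1, 16)·P⁻¹ = [[−3, 64], [1, −16]] · [[1, 4], [1, 3]] = [[61, 180], [−15, −44]].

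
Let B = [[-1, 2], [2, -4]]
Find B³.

B² = [[5, -10], [-10, 20]]
B³ = [[-25, 50], [50, -100]]

[[-25, 50], [50, -100]]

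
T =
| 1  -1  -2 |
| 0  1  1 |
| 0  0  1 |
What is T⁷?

[[1, -7, -35], [0, 1, 7], [0, 0, 1]]

T = I + N where N = [[0, -1, -2], [0, 0, 1], [0, 0, 0]] is strictly upper-triangular, so N³ = 0.
(I + N)⁷ = I + 7·N + 21·N² = [[1, -7, -35], [0, 1, 7], [0, 0, 1]].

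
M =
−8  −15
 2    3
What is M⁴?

tr M = −5 and det M = 6, so the characteristic polynomial is λ² − (−5)λ + (6) with roots −2 and −3.
Eigenvectors give P = [[5, 3], [−2, −1]] with P⁻¹ = [[−1, −3], [2, 5]], and M = P·diag(−2, −3)·P⁻¹.
Then M⁴ = P·diag(16, 81)·P⁻¹ = [[80, 243], [−32, −81]] · [[−1, −3], [2, 5]] = [[406, 975], [−130, −309]].

[[406, 975], [−130, −309]]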